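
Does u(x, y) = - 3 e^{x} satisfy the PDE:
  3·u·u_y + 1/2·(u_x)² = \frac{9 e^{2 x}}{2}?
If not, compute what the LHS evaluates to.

Evaluate each term of the left-hand side for u = - 3 e^{x}.
Derivatives:
  u_y = 0
  u_x = - 3 e^{x}
Terms:
  3·u·u_y = 0
  1/2·(u_x)² = \frac{9 e^{2 x}}{2}
Sum: LHS = \frac{9 e^{2 x}}{2}
This is exactly the given right-hand side, so u is a solution.

Answer: Yes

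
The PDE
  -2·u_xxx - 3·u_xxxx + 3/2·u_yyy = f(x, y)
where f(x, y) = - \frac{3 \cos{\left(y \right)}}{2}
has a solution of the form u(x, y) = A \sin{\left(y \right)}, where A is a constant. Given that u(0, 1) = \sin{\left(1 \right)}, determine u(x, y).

Substitute the ansatz u = A \sin{\left(y \right)} into the left-hand side.
Derivatives of the ansatz:
  u_xxx = 0
  u_xxxx = 0
  u_yyy = - A \cos{\left(y \right)}
Term by term:
  -2·u_xxx = 0
  -3·u_xxxx = 0
  3/2·u_yyy = - \frac{3 A \cos{\left(y \right)}}{2}
So the left-hand side equals
  - \frac{3 A \cos{\left(y \right)}}{2}
This must equal f(x, y) = - \frac{3 \cos{\left(y \right)}}{2} identically.
Matching coefficients of the independent functions:
  [\cos{\left(y \right)}]:  - \frac{3 A}{2} = - \frac{3}{2}
Solving: A = 1.
Check against the point condition:
  u(0, 1) = \sin{\left(1 \right)}  ⟹  A \sin{\left(1 \right)} = \sin{\left(1 \right)}  ✓
Hence u(x, y) = \sin{\left(y \right)}.

Answer: u(x, y) = \sin{\left(y \right)}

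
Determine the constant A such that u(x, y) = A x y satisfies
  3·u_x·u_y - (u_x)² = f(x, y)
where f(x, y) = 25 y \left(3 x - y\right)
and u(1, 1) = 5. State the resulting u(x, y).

Answer: u(x, y) = 5 x y

Derivation:
Substitute the ansatz u = A x y into the left-hand side.
Derivatives of the ansatz:
  u_x = A y
  u_y = A x
Term by term:
  3·u_x·u_y = 3 A^{2} x y
  -(u_x)² = - A^{2} y^{2}
So the left-hand side equals
  3 A^{2} x y - A^{2} y^{2}
This must equal f(x, y) identically; expanded, f = 75 x y - 25 y^{2}.
Matching coefficients of the independent functions:
  [y^{2}]:  - A^{2} = -25
  [x y]:  3 A^{2} = 75
These equations allow (A) = (-5) or (5).
Impose the point condition(s):
  u(1, 1) = 5  ⟹  A = 5
Only A = 5 satisfies everything.
Hence u(x, y) = 5 x y.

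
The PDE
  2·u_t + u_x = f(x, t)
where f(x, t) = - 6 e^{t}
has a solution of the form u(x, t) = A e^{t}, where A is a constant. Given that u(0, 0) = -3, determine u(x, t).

Substitute the ansatz u = A e^{t} into the left-hand side.
Derivatives of the ansatz:
  u_t = A e^{t}
  u_x = 0
Term by term:
  2·u_t = 2 A e^{t}
  u_x = 0
So the left-hand side equals
  2 A e^{t}
This must equal f(x, t) = - 6 e^{t} identically.
Matching coefficients of the independent functions:
  [e^{t}]:  2 A = -6
Solving: A = -3.
Check against the point condition:
  u(0, 0) = -3  ⟹  A = -3  ✓
Hence u(x, t) = - 3 e^{t}.

Answer: u(x, t) = - 3 e^{t}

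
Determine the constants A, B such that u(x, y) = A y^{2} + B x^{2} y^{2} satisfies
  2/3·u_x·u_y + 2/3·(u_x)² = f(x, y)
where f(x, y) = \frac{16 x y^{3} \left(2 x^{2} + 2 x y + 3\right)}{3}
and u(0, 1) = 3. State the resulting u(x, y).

Answer: u(x, y) = 2 x^{2} y^{2} + 3 y^{2}

Derivation:
Substitute the ansatz u = A y^{2} + B x^{2} y^{2} into the left-hand side.
Derivatives of the ansatz:
  u_x = 2 B x y^{2}
  u_y = 2 A y + 2 B x^{2} y
Term by term:
  2/3·u_x·u_y = \frac{8 A B x y^{3}}{3} + \frac{8 B^{2} x^{3} y^{3}}{3}
  2/3·(u_x)² = \frac{8 B^{2} x^{2} y^{4}}{3}
So the left-hand side equals
  \frac{8 A B x y^{3}}{3} + \frac{8 B^{2} x^{3} y^{3}}{3} + \frac{8 B^{2} x^{2} y^{4}}{3}
This must equal f(x, y) identically; expanded, f = \frac{32 x^{3} y^{3}}{3} + \frac{32 x^{2} y^{4}}{3} + 16 x y^{3}.
Matching coefficients of the independent functions:
  [x y^{3}]:  \frac{8 A B}{3} = 16
  [x^{2} y^{4}, x^{3} y^{3}]:  \frac{8 B^{2}}{3} = \frac{32}{3}
These equations allow (A, B) = (-3, -2) or (3, 2).
Impose the point condition(s):
  u(0, 1) = 3  ⟹  A = 3
Only A = 3, B = 2 satisfies everything.
Hence u(x, y) = 2 x^{2} y^{2} + 3 y^{2}.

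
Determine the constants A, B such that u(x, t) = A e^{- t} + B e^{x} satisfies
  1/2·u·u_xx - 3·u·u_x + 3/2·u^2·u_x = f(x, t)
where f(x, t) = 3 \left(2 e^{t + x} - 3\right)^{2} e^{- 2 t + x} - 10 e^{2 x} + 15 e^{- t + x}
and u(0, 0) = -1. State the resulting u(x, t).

Substitute the ansatz u = A e^{- t} + B e^{x} into the left-hand side.
Derivatives of the ansatz:
  u_xx = B e^{x}
  u_x = B e^{x}
Term by term:
  1/2·u·u_xx = \frac{A B e^{- t} e^{x}}{2} + \frac{B^{2} e^{2 x}}{2}
  -3·u·u_x = - 3 A B e^{- t} e^{x} - 3 B^{2} e^{2 x}
  3/2·u^2·u_x = \frac{3 A^{2} B e^{- 2 t} e^{x}}{2} + 3 A B^{2} e^{- t} e^{2 x} + \frac{3 B^{3} e^{3 x}}{2}
So the left-hand side equals
  \frac{3 A^{2} B e^{- 2 t} e^{x}}{2} + 3 A B^{2} e^{- t} e^{2 x} - \frac{5 A B e^{- t} e^{x}}{2} + \frac{3 B^{3} e^{3 x}}{2} - \frac{5 B^{2} e^{2 x}}{2}
This must equal f(x, t) identically; expanded, f = 12 e^{3 x} - 10 e^{2 x} - 36 e^{- t} e^{2 x} + 15 e^{- t} e^{x} + 27 e^{- 2 t} e^{x}.
Matching coefficients of the independent functions:
  [e^{- 2 t} e^{x}]:  \frac{3 A^{2} B}{2} = 27
  [e^{- t} e^{x}]:  - \frac{5 A B}{2} = 15
  [e^{- t} e^{2 x}]:  3 A B^{2} = -36
  [e^{2 x}]:  - \frac{5 B^{2}}{2} = -10
  [e^{3 x}]:  \frac{3 B^{3}}{2} = 12
Solving: A = -3, B = 2.
Check against the point condition:
  u(0, 0) = -1  ⟹  A + B = -1  ✓
Hence u(x, t) = 2 e^{x} - 3 e^{- t}.

Answer: u(x, t) = 2 e^{x} - 3 e^{- t}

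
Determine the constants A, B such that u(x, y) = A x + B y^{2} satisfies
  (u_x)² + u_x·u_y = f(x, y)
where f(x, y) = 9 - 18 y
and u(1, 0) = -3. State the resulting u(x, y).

Answer: u(x, y) = - 3 x + 3 y^{2}

Derivation:
Substitute the ansatz u = A x + B y^{2} into the left-hand side.
Derivatives of the ansatz:
  u_x = A
  u_y = 2 B y
Term by term:
  (u_x)² = A^{2}
  u_x·u_y = 2 A B y
So the left-hand side equals
  A^{2} + 2 A B y
This must equal f(x, y) = 9 - 18 y identically.
Matching coefficients of the independent functions:
  [constant term]:  A^{2} = 9
  [y]:  2 A B = -18
These equations allow (A, B) = (-3, 3) or (3, -3).
Impose the point condition(s):
  u(1, 0) = -3  ⟹  A = -3
Only A = -3, B = 3 satisfies everything.
Hence u(x, y) = - 3 x + 3 y^{2}.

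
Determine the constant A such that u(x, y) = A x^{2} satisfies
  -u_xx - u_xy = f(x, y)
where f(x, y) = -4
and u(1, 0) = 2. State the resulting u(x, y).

Substitute the ansatz u = A x^{2} into the left-hand side.
Derivatives of the ansatz:
  u_xx = 2 A
  u_xy = 0
Term by term:
  -u_xx = - 2 A
  -u_xy = 0
So the left-hand side equals
  - 2 A
This must equal f(x, y) = -4 identically.
Matching coefficients of the independent functions:
  [constant term]:  - 2 A = -4
Solving: A = 2.
Check against the point condition:
  u(1, 0) = 2  ⟹  A = 2  ✓
Hence u(x, y) = 2 x^{2}.

Answer: u(x, y) = 2 x^{2}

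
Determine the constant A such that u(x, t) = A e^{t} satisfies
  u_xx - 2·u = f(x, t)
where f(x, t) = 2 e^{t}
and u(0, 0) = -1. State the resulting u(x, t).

Substitute the ansatz u = A e^{t} into the left-hand side.
Derivatives of the ansatz:
  u_xx = 0
Term by term:
  u_xx = 0
  -2·u = - 2 A e^{t}
So the left-hand side equals
  - 2 A e^{t}
This must equal f(x, t) = 2 e^{t} identically.
Matching coefficients of the independent functions:
  [e^{t}]:  - 2 A = 2
Solving: A = -1.
Check against the point condition:
  u(0, 0) = -1  ⟹  A = -1  ✓
Hence u(x, t) = - e^{t}.

Answer: u(x, t) = - e^{t}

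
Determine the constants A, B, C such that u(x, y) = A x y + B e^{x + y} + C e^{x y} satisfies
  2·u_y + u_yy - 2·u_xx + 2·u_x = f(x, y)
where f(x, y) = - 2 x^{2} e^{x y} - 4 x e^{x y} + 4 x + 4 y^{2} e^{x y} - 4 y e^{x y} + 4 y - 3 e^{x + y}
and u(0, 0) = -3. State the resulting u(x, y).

Substitute the ansatz u = A x y + B e^{x + y} + C e^{x y} into the left-hand side.
Derivatives of the ansatz:
  u_y = A x + B e^{x} e^{y} + C x e^{x y}
  u_yy = B e^{x} e^{y} + C x^{2} e^{x y}
  u_xx = B e^{x} e^{y} + C y^{2} e^{x y}
  u_x = A y + B e^{x} e^{y} + C y e^{x y}
Term by term:
  2·u_y = 2 A x + 2 B e^{x} e^{y} + 2 C x e^{x y}
  u_yy = B e^{x} e^{y} + C x^{2} e^{x y}
  -2·u_xx = - 2 B e^{x} e^{y} - 2 C y^{2} e^{x y}
  2·u_x = 2 A y + 2 B e^{x} e^{y} + 2 C y e^{x y}
So the left-hand side equals
  2 A x + 2 A y + 3 B e^{x} e^{y} + C x^{2} e^{x y} + 2 C x e^{x y} - 2 C y^{2} e^{x y} + 2 C y e^{x y}
This must equal f(x, y) identically; expanded, f = - 2 x^{2} e^{x y} - 4 x e^{x y} + 4 x + 4 y^{2} e^{x y} - 4 y e^{x y} + 4 y - 3 e^{x} e^{y}.
Matching coefficients of the independent functions:
  [x, y]:  2 A = 4
  [x e^{x y}, y e^{x y}]:  2 C = -4
  [x^{2} e^{x y}]:  C = -2
  [y^{2} e^{x y}]:  - 2 C = 4
  [e^{x} e^{y}]:  3 B = -3
Solving: A = 2, B = -1, C = -2.
Check against the point condition:
  u(0, 0) = -3  ⟹  B + C = -3  ✓
Hence u(x, y) = 2 x y - 2 e^{x y} - e^{x + y}.

Answer: u(x, y) = 2 x y - 2 e^{x y} - e^{x + y}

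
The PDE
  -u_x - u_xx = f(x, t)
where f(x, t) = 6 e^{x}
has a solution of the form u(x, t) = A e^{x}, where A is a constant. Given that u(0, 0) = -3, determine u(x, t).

Substitute the ansatz u = A e^{x} into the left-hand side.
Derivatives of the ansatz:
  u_x = A e^{x}
  u_xx = A e^{x}
Term by term:
  -u_x = - A e^{x}
  -u_xx = - A e^{x}
So the left-hand side equals
  - 2 A e^{x}
This must equal f(x, t) = 6 e^{x} identically.
Matching coefficients of the independent functions:
  [e^{x}]:  - 2 A = 6
Solving: A = -3.
Check against the point condition:
  u(0, 0) = -3  ⟹  A = -3  ✓
Hence u(x, t) = - 3 e^{x}.

Answer: u(x, t) = - 3 e^{x}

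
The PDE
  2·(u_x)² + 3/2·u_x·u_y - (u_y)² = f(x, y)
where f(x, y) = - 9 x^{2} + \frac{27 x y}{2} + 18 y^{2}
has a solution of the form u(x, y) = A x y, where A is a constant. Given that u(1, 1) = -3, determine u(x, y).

Substitute the ansatz u = A x y into the left-hand side.
Derivatives of the ansatz:
  u_x = A y
  u_y = A x
Term by term:
  2·(u_x)² = 2 A^{2} y^{2}
  3/2·u_x·u_y = \frac{3 A^{2} x y}{2}
  -(u_y)² = - A^{2} x^{2}
So the left-hand side equals
  - A^{2} x^{2} + \frac{3 A^{2} x y}{2} + 2 A^{2} y^{2}
This must equal f(x, y) = - 9 x^{2} + \frac{27 x y}{2} + 18 y^{2} identically.
Matching coefficients of the independent functions:
  [x^{2}]:  - A^{2} = -9
  [y^{2}]:  2 A^{2} = 18
  [x y]:  \frac{3 A^{2}}{2} = \frac{27}{2}
These equations allow (A) = (-3) or (3).
Impose the point condition(s):
  u(1, 1) = -3  ⟹  A = -3
Only A = -3 satisfies everything.
Hence u(x, y) = - 3 x y.

Answer: u(x, y) = - 3 x y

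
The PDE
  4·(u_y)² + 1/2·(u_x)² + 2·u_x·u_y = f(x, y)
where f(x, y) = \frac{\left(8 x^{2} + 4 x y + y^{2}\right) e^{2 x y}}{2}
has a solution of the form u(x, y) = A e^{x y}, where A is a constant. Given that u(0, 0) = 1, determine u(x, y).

Answer: u(x, y) = e^{x y}

Derivation:
Substitute the ansatz u = A e^{x y} into the left-hand side.
Derivatives of the ansatz:
  u_y = A x e^{x y}
  u_x = A y e^{x y}
Term by term:
  4·(u_y)² = 4 A^{2} x^{2} e^{2 x y}
  1/2·(u_x)² = \frac{A^{2} y^{2} e^{2 x y}}{2}
  2·u_x·u_y = 2 A^{2} x y e^{2 x y}
So the left-hand side equals
  4 A^{2} x^{2} e^{2 x y} + 2 A^{2} x y e^{2 x y} + \frac{A^{2} y^{2} e^{2 x y}}{2}
This must equal f(x, y) identically; expanded, f = 4 x^{2} e^{2 x y} + 2 x y e^{2 x y} + \frac{y^{2} e^{2 x y}}{2}.
Matching coefficients of the independent functions:
  [x^{2} e^{2 x y}]:  4 A^{2} = 4
  [y^{2} e^{2 x y}]:  \frac{A^{2}}{2} = \frac{1}{2}
  [x y e^{2 x y}]:  2 A^{2} = 2
These equations allow (A) = (-1) or (1).
Impose the point condition(s):
  u(0, 0) = 1  ⟹  A = 1
Only A = 1 satisfies everything.
Hence u(x, y) = e^{x y}.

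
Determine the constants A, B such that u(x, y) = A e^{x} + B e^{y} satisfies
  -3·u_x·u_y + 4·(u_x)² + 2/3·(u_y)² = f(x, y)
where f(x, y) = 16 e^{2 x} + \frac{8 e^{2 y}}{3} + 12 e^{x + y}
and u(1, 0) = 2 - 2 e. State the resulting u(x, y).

Substitute the ansatz u = A e^{x} + B e^{y} into the left-hand side.
Derivatives of the ansatz:
  u_x = A e^{x}
  u_y = B e^{y}
Term by term:
  -3·u_x·u_y = - 3 A B e^{x} e^{y}
  4·(u_x)² = 4 A^{2} e^{2 x}
  2/3·(u_y)² = \frac{2 B^{2} e^{2 y}}{3}
So the left-hand side equals
  4 A^{2} e^{2 x} - 3 A B e^{x} e^{y} + \frac{2 B^{2} e^{2 y}}{3}
This must equal f(x, y) identically; expanded, f = 16 e^{2 x} + 12 e^{x} e^{y} + \frac{8 e^{2 y}}{3}.
Matching coefficients of the independent functions:
  [e^{x} e^{y}]:  - 3 A B = 12
  [e^{2 x}]:  4 A^{2} = 16
  [e^{2 y}]:  \frac{2 B^{2}}{3} = \frac{8}{3}
These equations allow (A, B) = (-2, 2) or (2, -2).
Impose the point condition(s):
  u(1, 0) = 2 - 2 e  ⟹  e A + B = 2 - 2 e
Only A = -2, B = 2 satisfies everything.
Hence u(x, y) = - 2 e^{x} + 2 e^{y}.

Answer: u(x, y) = - 2 e^{x} + 2 e^{y}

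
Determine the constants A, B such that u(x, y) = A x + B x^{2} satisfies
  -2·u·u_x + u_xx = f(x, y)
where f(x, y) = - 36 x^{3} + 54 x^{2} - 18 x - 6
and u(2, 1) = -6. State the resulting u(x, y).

Substitute the ansatz u = A x + B x^{2} into the left-hand side.
Derivatives of the ansatz:
  u_x = A + 2 B x
  u_xx = 2 B
Term by term:
  -2·u·u_x = - 2 A^{2} x - 6 A B x^{2} - 4 B^{2} x^{3}
  u_xx = 2 B
So the left-hand side equals
  - 2 A^{2} x - 6 A B x^{2} - 4 B^{2} x^{3} + 2 B
This must equal f(x, y) = - 36 x^{3} + 54 x^{2} - 18 x - 6 identically.
Matching coefficients of the independent functions:
  [constant term]:  2 B = -6
  [x]:  - 2 A^{2} = -18
  [x^{2}]:  - 6 A B = 54
  [x^{3}]:  - 4 B^{2} = -36
Solving: A = 3, B = -3.
Check against the point condition:
  u(2, 1) = -6  ⟹  2 A + 4 B = -6  ✓
Hence u(x, y) = - 3 x^{2} + 3 x.

Answer: u(x, y) = - 3 x^{2} + 3 x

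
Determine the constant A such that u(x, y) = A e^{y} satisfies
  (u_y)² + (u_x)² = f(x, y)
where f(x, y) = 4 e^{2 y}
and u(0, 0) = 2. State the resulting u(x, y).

Substitute the ansatz u = A e^{y} into the left-hand side.
Derivatives of the ansatz:
  u_y = A e^{y}
  u_x = 0
Term by term:
  (u_y)² = A^{2} e^{2 y}
  (u_x)² = 0
So the left-hand side equals
  A^{2} e^{2 y}
This must equal f(x, y) = 4 e^{2 y} identically.
Matching coefficients of the independent functions:
  [e^{2 y}]:  A^{2} = 4
These equations allow (A) = (-2) or (2).
Impose the point condition(s):
  u(0, 0) = 2  ⟹  A = 2
Only A = 2 satisfies everything.
Hence u(x, y) = 2 e^{y}.

Answer: u(x, y) = 2 e^{y}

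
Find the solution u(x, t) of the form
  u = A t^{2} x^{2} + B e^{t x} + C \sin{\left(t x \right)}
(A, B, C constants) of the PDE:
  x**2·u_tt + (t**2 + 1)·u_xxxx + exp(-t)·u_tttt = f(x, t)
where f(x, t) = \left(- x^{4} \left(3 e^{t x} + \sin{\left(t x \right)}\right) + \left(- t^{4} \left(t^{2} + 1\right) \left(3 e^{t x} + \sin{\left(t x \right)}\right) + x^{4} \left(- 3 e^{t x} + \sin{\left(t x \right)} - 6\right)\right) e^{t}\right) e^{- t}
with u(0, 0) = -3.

Answer: u(x, t) = - 3 t^{2} x^{2} - 3 e^{t x} - \sin{\left(t x \right)}

Derivation:
Substitute the ansatz u = A t^{2} x^{2} + B e^{t x} + C \sin{\left(t x \right)} into the left-hand side.
Derivatives of the ansatz:
  u_tt = 2 A x^{2} + B x^{2} e^{t x} - C x^{2} \sin{\left(t x \right)}
  u_xxxx = B t^{4} e^{t x} + C t^{4} \sin{\left(t x \right)}
  u_tttt = B x^{4} e^{t x} + C x^{4} \sin{\left(t x \right)}
Term by term:
  x**2·u_tt = 2 A x^{4} + B x^{4} e^{t x} - C x^{4} \sin{\left(t x \right)}
  (t**2 + 1)·u_xxxx = B t^{6} e^{t x} + B t^{4} e^{t x} + C t^{6} \sin{\left(t x \right)} + C t^{4} \sin{\left(t x \right)}
  exp(-t)·u_tttt = B x^{4} e^{- t} e^{t x} + C x^{4} e^{- t} \sin{\left(t x \right)}
So the left-hand side equals
  2 A x^{4} + B t^{6} e^{t x} + B t^{4} e^{t x} + B x^{4} e^{t x} + B x^{4} e^{- t} e^{t x} + C t^{6} \sin{\left(t x \right)} + C t^{4} \sin{\left(t x \right)} - C x^{4} \sin{\left(t x \right)} + C x^{4} e^{- t} \sin{\left(t x \right)}
This must equal f(x, t) identically; expanded, f = - 3 t^{6} e^{t x} - t^{6} \sin{\left(t x \right)} - 3 t^{4} e^{t x} - t^{4} \sin{\left(t x \right)} - 3 x^{4} e^{t x} + x^{4} \sin{\left(t x \right)} - 6 x^{4} - 3 x^{4} e^{- t} e^{t x} - x^{4} e^{- t} \sin{\left(t x \right)}.
Matching coefficients of the independent functions:
  [x^{4}]:  2 A = -6
  [t^{4} e^{t x}, t^{6} e^{t x}, x^{4} e^{t x}, x^{4} e^{- t} e^{t x}]:  B = -3
  [t^{4} \sin{\left(t x \right)}, t^{6} \sin{\left(t x \right)}, x^{4} e^{- t} \sin{\left(t x \right)}]:  C = -1
  [x^{4} \sin{\left(t x \right)}]:  - C = 1
Solving: A = -3, B = -3, C = -1.
Check against the point condition:
  u(0, 0) = -3  ⟹  B = -3  ✓
Hence u(x, t) = - 3 t^{2} x^{2} - 3 e^{t x} - \sin{\left(t x \right)}.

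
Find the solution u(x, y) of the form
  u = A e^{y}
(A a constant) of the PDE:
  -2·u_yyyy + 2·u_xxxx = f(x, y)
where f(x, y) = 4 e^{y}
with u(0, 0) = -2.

Substitute the ansatz u = A e^{y} into the left-hand side.
Derivatives of the ansatz:
  u_yyyy = A e^{y}
  u_xxxx = 0
Term by term:
  -2·u_yyyy = - 2 A e^{y}
  2·u_xxxx = 0
So the left-hand side equals
  - 2 A e^{y}
This must equal f(x, y) = 4 e^{y} identically.
Matching coefficients of the independent functions:
  [e^{y}]:  - 2 A = 4
Solving: A = -2.
Check against the point condition:
  u(0, 0) = -2  ⟹  A = -2  ✓
Hence u(x, y) = - 2 e^{y}.

Answer: u(x, y) = - 2 e^{y}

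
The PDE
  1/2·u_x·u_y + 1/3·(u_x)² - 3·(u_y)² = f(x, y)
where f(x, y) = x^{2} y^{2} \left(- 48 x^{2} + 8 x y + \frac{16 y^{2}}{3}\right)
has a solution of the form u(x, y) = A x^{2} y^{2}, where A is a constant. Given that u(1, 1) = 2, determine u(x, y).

Answer: u(x, y) = 2 x^{2} y^{2}

Derivation:
Substitute the ansatz u = A x^{2} y^{2} into the left-hand side.
Derivatives of the ansatz:
  u_x = 2 A x y^{2}
  u_y = 2 A x^{2} y
Term by term:
  1/2·u_x·u_y = 2 A^{2} x^{3} y^{3}
  1/3·(u_x)² = \frac{4 A^{2} x^{2} y^{4}}{3}
  -3·(u_y)² = - 12 A^{2} x^{4} y^{2}
So the left-hand side equals
  - 12 A^{2} x^{4} y^{2} + 2 A^{2} x^{3} y^{3} + \frac{4 A^{2} x^{2} y^{4}}{3}
This must equal f(x, y) identically; expanded, f = - 48 x^{4} y^{2} + 8 x^{3} y^{3} + \frac{16 x^{2} y^{4}}{3}.
Matching coefficients of the independent functions:
  [x^{2} y^{4}]:  \frac{4 A^{2}}{3} = \frac{16}{3}
  [x^{3} y^{3}]:  2 A^{2} = 8
  [x^{4} y^{2}]:  - 12 A^{2} = -48
These equations allow (A) = (-2) or (2).
Impose the point condition(s):
  u(1, 1) = 2  ⟹  A = 2
Only A = 2 satisfies everything.
Hence u(x, y) = 2 x^{2} y^{2}.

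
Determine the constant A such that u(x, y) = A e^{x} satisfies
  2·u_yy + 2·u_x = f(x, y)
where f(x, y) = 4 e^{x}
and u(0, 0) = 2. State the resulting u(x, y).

Substitute the ansatz u = A e^{x} into the left-hand side.
Derivatives of the ansatz:
  u_yy = 0
  u_x = A e^{x}
Term by term:
  2·u_yy = 0
  2·u_x = 2 A e^{x}
So the left-hand side equals
  2 A e^{x}
This must equal f(x, y) = 4 e^{x} identically.
Matching coefficients of the independent functions:
  [e^{x}]:  2 A = 4
Solving: A = 2.
Check against the point condition:
  u(0, 0) = 2  ⟹  A = 2  ✓
Hence u(x, y) = 2 e^{x}.

Answer: u(x, y) = 2 e^{x}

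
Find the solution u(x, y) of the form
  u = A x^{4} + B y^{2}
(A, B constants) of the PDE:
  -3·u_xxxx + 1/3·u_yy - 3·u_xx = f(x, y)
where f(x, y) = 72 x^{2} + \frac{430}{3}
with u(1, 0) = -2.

Substitute the ansatz u = A x^{4} + B y^{2} into the left-hand side.
Derivatives of the ansatz:
  u_xxxx = 24 A
  u_yy = 2 B
  u_xx = 12 A x^{2}
Term by term:
  -3·u_xxxx = - 72 A
  1/3·u_yy = \frac{2 B}{3}
  -3·u_xx = - 36 A x^{2}
So the left-hand side equals
  - 36 A x^{2} - 72 A + \frac{2 B}{3}
This must equal f(x, y) = 72 x^{2} + \frac{430}{3} identically.
Matching coefficients of the independent functions:
  [constant term]:  - 72 A + \frac{2 B}{3} = \frac{430}{3}
  [x^{2}]:  - 36 A = 72
Solving: A = -2, B = -1.
Check against the point condition:
  u(1, 0) = -2  ⟹  A = -2  ✓
Hence u(x, y) = - 2 x^{4} - y^{2}.

Answer: u(x, y) = - 2 x^{4} - y^{2}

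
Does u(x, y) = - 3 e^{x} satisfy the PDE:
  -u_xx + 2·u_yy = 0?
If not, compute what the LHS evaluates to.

Evaluate each term of the left-hand side for u = - 3 e^{x}.
Derivatives:
  u_xx = - 3 e^{x}
  u_yy = 0
Terms:
  -u_xx = 3 e^{x}
  2·u_yy = 0
Sum: LHS = 3 e^{x}
Given right-hand side: 0. Difference LHS − RHS = 3 e^{x} ≠ 0, so u is not a solution.

Answer: No, the LHS evaluates to 3 e^{x}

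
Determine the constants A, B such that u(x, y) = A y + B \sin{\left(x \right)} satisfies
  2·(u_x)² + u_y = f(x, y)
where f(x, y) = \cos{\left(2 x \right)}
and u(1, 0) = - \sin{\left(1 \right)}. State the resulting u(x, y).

Substitute the ansatz u = A y + B \sin{\left(x \right)} into the left-hand side.
Derivatives of the ansatz:
  u_x = B \cos{\left(x \right)}
  u_y = A
Term by term:
  2·(u_x)² = 2 B^{2} \cos^{2}{\left(x \right)}
  u_y = A
So the left-hand side equals
  A + 2 B^{2} \cos^{2}{\left(x \right)}
This must equal f(x, y) identically; expanded, f = 2 \cos^{2}{\left(x \right)} - 1.
Matching coefficients of the independent functions:
  [constant term]:  A = -1
  [\cos^{2}{\left(x \right)}]:  2 B^{2} = 2
These equations allow (A, B) = (-1, -1) or (-1, 1).
Impose the point condition(s):
  u(1, 0) = - \sin{\left(1 \right)}  ⟹  B \sin{\left(1 \right)} = - \sin{\left(1 \right)}
Only A = -1, B = -1 satisfies everything.
Hence u(x, y) = - y - \sin{\left(x \right)}.

Answer: u(x, y) = - y - \sin{\left(x \right)}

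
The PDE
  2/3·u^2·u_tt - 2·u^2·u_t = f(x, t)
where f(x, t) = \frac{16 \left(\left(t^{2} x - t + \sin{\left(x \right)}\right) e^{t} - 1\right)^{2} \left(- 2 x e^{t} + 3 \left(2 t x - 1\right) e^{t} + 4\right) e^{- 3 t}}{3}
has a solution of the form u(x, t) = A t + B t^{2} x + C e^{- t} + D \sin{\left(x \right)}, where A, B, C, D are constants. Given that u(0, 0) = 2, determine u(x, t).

Substitute the ansatz u = A t + B t^{2} x + C e^{- t} + D \sin{\left(x \right)} into the left-hand side.
Derivatives of the ansatz:
  u_tt = 2 B x + C e^{- t}
  u_t = A + 2 B t x - C e^{- t}
Term by term:
  2/3·u^2·u_tt = \frac{4 A^{2} B t^{2} x}{3} + \frac{2 A^{2} C t^{2} e^{- t}}{3} + \frac{8 A B^{2} t^{3} x^{2}}{3} + \frac{4 A B C t^{3} x e^{- t}}{3} + \frac{8 A B C t x e^{- t}}{3} + \frac{8 A B D t x \sin{\left(x \right)}}{3} + \frac{4 A C^{2} t e^{- 2 t}}{3} + \frac{4 A C D t e^{- t} \sin{\left(x \right)}}{3} + \frac{4 B^{3} t^{4} x^{3}}{3} + \frac{2 B^{2} C t^{4} x^{2} e^{- t}}{3} + \frac{8 B^{2} C t^{2} x^{2} e^{- t}}{3} + \frac{8 B^{2} D t^{2} x^{2} \sin{\left(x \right)}}{3} + \frac{4 B C^{2} t^{2} x e^{- 2 t}}{3} + \frac{4 B C^{2} x e^{- 2 t}}{3} + \frac{4 B C D t^{2} x e^{- t} \sin{\left(x \right)}}{3} + \frac{8 B C D x e^{- t} \sin{\left(x \right)}}{3} + \frac{4 B D^{2} x \sin^{2}{\left(x \right)}}{3} + \frac{2 C^{3} e^{- 3 t}}{3} + \frac{4 C^{2} D e^{- 2 t} \sin{\left(x \right)}}{3} + \frac{2 C D^{2} e^{- t} \sin^{2}{\left(x \right)}}{3}
  -2·u^2·u_t = - 2 A^{3} t^{2} - 8 A^{2} B t^{3} x + 2 A^{2} C t^{2} e^{- t} - 4 A^{2} C t e^{- t} - 4 A^{2} D t \sin{\left(x \right)} - 10 A B^{2} t^{4} x^{2} + 4 A B C t^{3} x e^{- t} - 12 A B C t^{2} x e^{- t} - 12 A B D t^{2} x \sin{\left(x \right)} + 4 A C^{2} t e^{- 2 t} - 2 A C^{2} e^{- 2 t} + 4 A C D t e^{- t} \sin{\left(x \right)} - 4 A C D e^{- t} \sin{\left(x \right)} - 2 A D^{2} \sin^{2}{\left(x \right)} - 4 B^{3} t^{5} x^{3} + 2 B^{2} C t^{4} x^{2} e^{- t} - 8 B^{2} C t^{3} x^{2} e^{- t} - 8 B^{2} D t^{3} x^{2} \sin{\left(x \right)} + 4 B C^{2} t^{2} x e^{- 2 t} - 4 B C^{2} t x e^{- 2 t} + 4 B C D t^{2} x e^{- t} \sin{\left(x \right)} - 8 B C D t x e^{- t} \sin{\left(x \right)} - 4 B D^{2} t x \sin^{2}{\left(x \right)} + 2 C^{3} e^{- 3 t} + 4 C^{2} D e^{- 2 t} \sin{\left(x \right)} + 2 C D^{2} e^{- t} \sin^{2}{\left(x \right)}
Sum these and collect like terms in the independent variables.
This must equal f(x, t) identically; expanded, f = 32 t^{5} x^{3} - \frac{32 t^{4} x^{3}}{3} - 80 t^{4} x^{2} + \frac{64 t^{4} x^{2} e^{- t}}{3} + 64 t^{3} x^{2} \sin{\left(x \right)} + \frac{64 t^{3} x^{2}}{3} - 64 t^{3} x^{2} e^{- t} + 64 t^{3} x - \frac{128 t^{3} x e^{- t}}{3} - \frac{64 t^{2} x^{2} \sin{\left(x \right)}}{3} + \frac{64 t^{2} x^{2} e^{- t}}{3} - 96 t^{2} x \sin{\left(x \right)} - \frac{32 t^{2} x}{3} + \frac{128 t^{2} x e^{- t} \sin{\left(x \right)}}{3} + 96 t^{2} x e^{- t} - \frac{128 t^{2} x e^{- 2 t}}{3} - 16 t^{2} + \frac{64 t^{2} e^{- t}}{3} + 32 t x \sin^{2}{\left(x \right)} + \frac{64 t x \sin{\left(x \right)}}{3} - 64 t x e^{- t} \sin{\left(x \right)} - \frac{64 t x e^{- t}}{3} + 32 t x e^{- 2 t} + 32 t \sin{\left(x \right)} - \frac{128 t e^{- t} \sin{\left(x \right)}}{3} - 32 t e^{- t} + \frac{128 t e^{- 2 t}}{3} - \frac{32 x \sin^{2}{\left(x \right)}}{3} + \frac{64 x e^{- t} \sin{\left(x \right)}}{3} - \frac{32 x e^{- 2 t}}{3} - 16 \sin^{2}{\left(x \right)} + \frac{64 e^{- t} \sin^{2}{\left(x \right)}}{3} + 32 e^{- t} \sin{\left(x \right)} - \frac{128 e^{- 2 t} \sin{\left(x \right)}}{3} - 16 e^{- 2 t} + \frac{64 e^{- 3 t}}{3}.
Matching coefficients of the independent functions:
(each divided by its leading coefficient; functions giving the same equation are listed together)
  [t^{2}]:  A^{3} - 8 = 0
  [t e^{- 2 t}, e^{- 2 t}]:  A C^{2} - 8 = 0
  [t e^{- t}, t^{2} e^{- t}]:  A^{2} C - 8 = 0
  [t \sin{\left(x \right)}]:  A^{2} D + 8 = 0
  [t^{2} x, t^{3} x]:  A^{2} B + 8 = 0
  [t^{3} x^{2}, t^{4} x^{2}]:  A B^{2} - 8 = 0
  [t^{4} x^{3}, t^{5} x^{3}]:  B^{3} + 8 = 0
  [x e^{- 2 t}, t x e^{- 2 t}, t^{2} x e^{- 2 t}]:  B C^{2} + 8 = 0
  [x \sin^{2}{\left(x \right)}, t x \sin^{2}{\left(x \right)}]:  B D^{2} + 8 = 0
  [e^{- 2 t} \sin{\left(x \right)}]:  C^{2} D + 8 = 0
  [e^{- t} \sin{\left(x \right)}, t e^{- t} \sin{\left(x \right)}]:  A C D + 8 = 0
  [e^{- t} \sin^{2}{\left(x \right)}]:  C D^{2} - 8 = 0
  [t x e^{- t}, t^{2} x e^{- t}, t^{3} x e^{- t}]:  A B C + 8 = 0
  [t x \sin{\left(x \right)}, t^{2} x \sin{\left(x \right)}]:  A B D - 8 = 0
  [t^{2} x^{2} e^{- t}, t^{3} x^{2} e^{- t}, t^{4} x^{2} e^{- t}]:  B^{2} C - 8 = 0
  [t^{2} x^{2} \sin{\left(x \right)}, t^{3} x^{2} \sin{\left(x \right)}]:  B^{2} D + 8 = 0
  [x e^{- t} \sin{\left(x \right)}, t x e^{- t} \sin{\left(x \right)}, t^{2} x e^{- t} \sin{\left(x \right)}]:  B C D - 8 = 0
  [e^{- 3 t}]:  C^{3} - 8 = 0
  [\sin^{2}{\left(x \right)}]:  A D^{2} - 8 = 0
Solving: A = 2, B = -2, C = 2, D = -2.
Check against the point condition:
  u(0, 0) = 2  ⟹  C = 2  ✓
Hence u(x, t) = - 2 t^{2} x + 2 t - 2 \sin{\left(x \right)} + 2 e^{- t}.

Answer: u(x, t) = - 2 t^{2} x + 2 t - 2 \sin{\left(x \right)} + 2 e^{- t}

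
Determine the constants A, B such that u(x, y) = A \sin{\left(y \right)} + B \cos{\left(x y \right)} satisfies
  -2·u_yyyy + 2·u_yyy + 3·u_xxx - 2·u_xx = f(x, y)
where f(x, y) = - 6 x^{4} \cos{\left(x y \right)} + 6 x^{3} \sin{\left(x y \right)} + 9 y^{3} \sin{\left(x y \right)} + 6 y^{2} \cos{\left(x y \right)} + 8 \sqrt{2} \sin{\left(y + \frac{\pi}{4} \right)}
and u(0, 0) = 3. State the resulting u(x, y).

Substitute the ansatz u = A \sin{\left(y \right)} + B \cos{\left(x y \right)} into the left-hand side.
Derivatives of the ansatz:
  u_yyyy = A \sin{\left(y \right)} + B x^{4} \cos{\left(x y \right)}
  u_yyy = - A \cos{\left(y \right)} + B x^{3} \sin{\left(x y \right)}
  u_xxx = B y^{3} \sin{\left(x y \right)}
  u_xx = - B y^{2} \cos{\left(x y \right)}
Term by term:
  -2·u_yyyy = - 2 A \sin{\left(y \right)} - 2 B x^{4} \cos{\left(x y \right)}
  2·u_yyy = - 2 A \cos{\left(y \right)} + 2 B x^{3} \sin{\left(x y \right)}
  3·u_xxx = 3 B y^{3} \sin{\left(x y \right)}
  -2·u_xx = 2 B y^{2} \cos{\left(x y \right)}
So the left-hand side equals
  - 2 A \sin{\left(y \right)} - 2 A \cos{\left(y \right)} - 2 B x^{4} \cos{\left(x y \right)} + 2 B x^{3} \sin{\left(x y \right)} + 3 B y^{3} \sin{\left(x y \right)} + 2 B y^{2} \cos{\left(x y \right)}
This must equal f(x, y) identically; expanded, f = - 6 x^{4} \cos{\left(x y \right)} + 6 x^{3} \sin{\left(x y \right)} + 9 y^{3} \sin{\left(x y \right)} + 6 y^{2} \cos{\left(x y \right)} + 8 \sin{\left(y \right)} + 8 \cos{\left(y \right)}.
Matching coefficients of the independent functions:
  [x^{3} \sin{\left(x y \right)}, y^{2} \cos{\left(x y \right)}]:  2 B = 6
  [x^{4} \cos{\left(x y \right)}]:  - 2 B = -6
  [y^{3} \sin{\left(x y \right)}]:  3 B = 9
  [\sin{\left(y \right)}, \cos{\left(y \right)}]:  - 2 A = 8
Solving: A = -4, B = 3.
Check against the point condition:
  u(0, 0) = 3  ⟹  B = 3  ✓
Hence u(x, y) = - 4 \sin{\left(y \right)} + 3 \cos{\left(x y \right)}.

Answer: u(x, y) = - 4 \sin{\left(y \right)} + 3 \cos{\left(x y \right)}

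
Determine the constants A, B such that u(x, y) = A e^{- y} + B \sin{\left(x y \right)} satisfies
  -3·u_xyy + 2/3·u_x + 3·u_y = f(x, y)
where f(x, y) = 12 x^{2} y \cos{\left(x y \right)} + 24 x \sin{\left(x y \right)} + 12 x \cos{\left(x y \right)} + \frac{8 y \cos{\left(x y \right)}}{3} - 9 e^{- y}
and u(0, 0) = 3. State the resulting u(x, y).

Answer: u(x, y) = 4 \sin{\left(x y \right)} + 3 e^{- y}

Derivation:
Substitute the ansatz u = A e^{- y} + B \sin{\left(x y \right)} into the left-hand side.
Derivatives of the ansatz:
  u_xyy = - B x^{2} y \cos{\left(x y \right)} - 2 B x \sin{\left(x y \right)}
  u_x = B y \cos{\left(x y \right)}
  u_y = - A e^{- y} + B x \cos{\left(x y \right)}
Term by term:
  -3·u_xyy = 3 B x^{2} y \cos{\left(x y \right)} + 6 B x \sin{\left(x y \right)}
  2/3·u_x = \frac{2 B y \cos{\left(x y \right)}}{3}
  3·u_y = - 3 A e^{- y} + 3 B x \cos{\left(x y \right)}
So the left-hand side equals
  - 3 A e^{- y} + 3 B x^{2} y \cos{\left(x y \right)} + 6 B x \sin{\left(x y \right)} + 3 B x \cos{\left(x y \right)} + \frac{2 B y \cos{\left(x y \right)}}{3}
This must equal f(x, y) = 12 x^{2} y \cos{\left(x y \right)} + 24 x \sin{\left(x y \right)} + 12 x \cos{\left(x y \right)} + \frac{8 y \cos{\left(x y \right)}}{3} - 9 e^{- y} identically.
Matching coefficients of the independent functions:
  [x \sin{\left(x y \right)}]:  6 B = 24
  [x \cos{\left(x y \right)}, x^{2} y \cos{\left(x y \right)}]:  3 B = 12
  [y \cos{\left(x y \right)}]:  \frac{2 B}{3} = \frac{8}{3}
  [e^{- y}]:  - 3 A = -9
Solving: A = 3, B = 4.
Check against the point condition:
  u(0, 0) = 3  ⟹  A = 3  ✓
Hence u(x, y) = 4 \sin{\left(x y \right)} + 3 e^{- y}.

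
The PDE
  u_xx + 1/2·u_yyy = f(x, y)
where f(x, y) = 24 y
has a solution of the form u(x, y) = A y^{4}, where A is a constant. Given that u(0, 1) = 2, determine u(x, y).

Substitute the ansatz u = A y^{4} into the left-hand side.
Derivatives of the ansatz:
  u_xx = 0
  u_yyy = 24 A y
Term by term:
  u_xx = 0
  1/2·u_yyy = 12 A y
So the left-hand side equals
  12 A y
This must equal f(x, y) = 24 y identically.
Matching coefficients of the independent functions:
  [y]:  12 A = 24
Solving: A = 2.
Check against the point condition:
  u(0, 1) = 2  ⟹  A = 2  ✓
Hence u(x, y) = 2 y^{4}.

Answer: u(x, y) = 2 y^{4}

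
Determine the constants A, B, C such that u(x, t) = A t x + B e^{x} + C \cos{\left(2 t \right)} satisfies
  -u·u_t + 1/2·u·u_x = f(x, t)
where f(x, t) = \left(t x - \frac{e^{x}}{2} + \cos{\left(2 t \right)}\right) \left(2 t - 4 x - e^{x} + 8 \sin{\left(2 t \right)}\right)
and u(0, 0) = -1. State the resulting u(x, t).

Answer: u(x, t) = - 2 t x + e^{x} - 2 \cos{\left(2 t \right)}

Derivation:
Substitute the ansatz u = A t x + B e^{x} + C \cos{\left(2 t \right)} into the left-hand side.
Derivatives of the ansatz:
  u_t = A x - 2 C \sin{\left(2 t \right)}
  u_x = A t + B e^{x}
Term by term:
  -u·u_t = - A^{2} t x^{2} - A B x e^{x} + 2 A C t x \sin{\left(2 t \right)} - A C x \cos{\left(2 t \right)} + 2 B C e^{x} \sin{\left(2 t \right)} + 2 C^{2} \sin{\left(2 t \right)} \cos{\left(2 t \right)}
  1/2·u·u_x = \frac{A^{2} t^{2} x}{2} + \frac{A B t x e^{x}}{2} + \frac{A B t e^{x}}{2} + \frac{A C t \cos{\left(2 t \right)}}{2} + \frac{B^{2} e^{2 x}}{2} + \frac{B C e^{x} \cos{\left(2 t \right)}}{2}
So the left-hand side equals
  \frac{A^{2} t^{2} x}{2} - A^{2} t x^{2} + \frac{A B t x e^{x}}{2} + \frac{A B t e^{x}}{2} - A B x e^{x} + 2 A C t x \sin{\left(2 t \right)} + \frac{A C t \cos{\left(2 t \right)}}{2} - A C x \cos{\left(2 t \right)} + \frac{B^{2} e^{2 x}}{2} + 2 B C e^{x} \sin{\left(2 t \right)} + \frac{B C e^{x} \cos{\left(2 t \right)}}{2} + 2 C^{2} \sin{\left(2 t \right)} \cos{\left(2 t \right)}
This must equal f(x, t) identically; expanded, f = 2 t^{2} x - 4 t x^{2} - t x e^{x} + 8 t x \sin{\left(2 t \right)} - t e^{x} + 2 t \cos{\left(2 t \right)} + 2 x e^{x} - 4 x \cos{\left(2 t \right)} + \frac{e^{2 x}}{2} - 4 e^{x} \sin{\left(2 t \right)} - e^{x} \cos{\left(2 t \right)} + 8 \sin{\left(2 t \right)} \cos{\left(2 t \right)}.
Matching coefficients of the independent functions:
  [t x^{2}]:  - A^{2} = -4
  [t e^{x}, t x e^{x}]:  \frac{A B}{2} = -1
  [t \cos{\left(2 t \right)}]:  \frac{A C}{2} = 2
  [t^{2} x]:  \frac{A^{2}}{2} = 2
  [x e^{x}]:  - A B = 2
  [x \cos{\left(2 t \right)}]:  - A C = -4
  [e^{x} \sin{\left(2 t \right)}]:  2 B C = -4
  [e^{x} \cos{\left(2 t \right)}]:  \frac{B C}{2} = -1
  [\sin{\left(2 t \right)} \cos{\left(2 t \right)}]:  2 C^{2} = 8
  [t x \sin{\left(2 t \right)}]:  2 A C = 8
  [e^{2 x}]:  \frac{B^{2}}{2} = \frac{1}{2}
These equations allow (A, B, C) = (-2, 1, -2) or (2, -1, 2).
Impose the point condition(s):
  u(0, 0) = -1  ⟹  B + C = -1
Only A = -2, B = 1, C = -2 satisfies everything.
Hence u(x, t) = - 2 t x + e^{x} - 2 \cos{\left(2 t \right)}.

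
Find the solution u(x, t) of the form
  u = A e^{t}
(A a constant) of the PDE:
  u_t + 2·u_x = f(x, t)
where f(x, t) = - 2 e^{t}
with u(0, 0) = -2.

Substitute the ansatz u = A e^{t} into the left-hand side.
Derivatives of the ansatz:
  u_t = A e^{t}
  u_x = 0
Term by term:
  u_t = A e^{t}
  2·u_x = 0
So the left-hand side equals
  A e^{t}
This must equal f(x, t) = - 2 e^{t} identically.
Matching coefficients of the independent functions:
  [e^{t}]:  A = -2
Solving: A = -2.
Check against the point condition:
  u(0, 0) = -2  ⟹  A = -2  ✓
Hence u(x, t) = - 2 e^{t}.

Answer: u(x, t) = - 2 e^{t}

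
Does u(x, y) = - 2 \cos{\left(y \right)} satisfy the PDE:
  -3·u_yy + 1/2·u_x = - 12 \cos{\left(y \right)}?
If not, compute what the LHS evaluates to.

Evaluate each term of the left-hand side for u = - 2 \cos{\left(y \right)}.
Derivatives:
  u_yy = 2 \cos{\left(y \right)}
  u_x = 0
Terms:
  -3·u_yy = - 6 \cos{\left(y \right)}
  1/2·u_x = 0
Sum: LHS = - 6 \cos{\left(y \right)}
Given right-hand side: - 12 \cos{\left(y \right)}. Difference LHS − RHS = 6 \cos{\left(y \right)} ≠ 0, so u is not a solution.

Answer: No, the LHS evaluates to - 6 \cos{\left(y \right)}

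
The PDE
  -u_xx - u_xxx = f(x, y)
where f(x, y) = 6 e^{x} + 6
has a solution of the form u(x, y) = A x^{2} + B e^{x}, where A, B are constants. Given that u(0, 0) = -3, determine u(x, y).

Substitute the ansatz u = A x^{2} + B e^{x} into the left-hand side.
Derivatives of the ansatz:
  u_xx = 2 A + B e^{x}
  u_xxx = B e^{x}
Term by term:
  -u_xx = - 2 A - B e^{x}
  -u_xxx = - B e^{x}
So the left-hand side equals
  - 2 A - 2 B e^{x}
This must equal f(x, y) = 6 e^{x} + 6 identically.
Matching coefficients of the independent functions:
  [constant term]:  - 2 A = 6
  [e^{x}]:  - 2 B = 6
Solving: A = -3, B = -3.
Check against the point condition:
  u(0, 0) = -3  ⟹  B = -3  ✓
Hence u(x, y) = - 3 x^{2} - 3 e^{x}.

Answer: u(x, y) = - 3 x^{2} - 3 e^{x}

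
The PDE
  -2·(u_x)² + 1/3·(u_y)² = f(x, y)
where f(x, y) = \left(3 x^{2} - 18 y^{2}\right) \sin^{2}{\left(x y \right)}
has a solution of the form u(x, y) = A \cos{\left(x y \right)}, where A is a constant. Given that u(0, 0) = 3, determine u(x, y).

Substitute the ansatz u = A \cos{\left(x y \right)} into the left-hand side.
Derivatives of the ansatz:
  u_x = - A y \sin{\left(x y \right)}
  u_y = - A x \sin{\left(x y \right)}
Term by term:
  -2·(u_x)² = - 2 A^{2} y^{2} \sin^{2}{\left(x y \right)}
  1/3·(u_y)² = \frac{A^{2} x^{2} \sin^{2}{\left(x y \right)}}{3}
So the left-hand side equals
  \frac{A^{2} x^{2} \sin^{2}{\left(x y \right)}}{3} - 2 A^{2} y^{2} \sin^{2}{\left(x y \right)}
This must equal f(x, y) identically; expanded, f = 3 x^{2} \sin^{2}{\left(x y \right)} - 18 y^{2} \sin^{2}{\left(x y \right)}.
Matching coefficients of the independent functions:
  [x^{2} \sin^{2}{\left(x y \right)}]:  \frac{A^{2}}{3} = 3
  [y^{2} \sin^{2}{\left(x y \right)}]:  - 2 A^{2} = -18
These equations allow (A) = (-3) or (3).
Impose the point condition(s):
  u(0, 0) = 3  ⟹  A = 3
Only A = 3 satisfies everything.
Hence u(x, y) = 3 \cos{\left(x y \right)}.

Answer: u(x, y) = 3 \cos{\left(x y \right)}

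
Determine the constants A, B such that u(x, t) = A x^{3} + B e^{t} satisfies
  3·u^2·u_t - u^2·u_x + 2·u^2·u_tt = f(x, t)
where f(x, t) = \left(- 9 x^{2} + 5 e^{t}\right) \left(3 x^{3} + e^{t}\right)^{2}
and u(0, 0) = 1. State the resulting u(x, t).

Substitute the ansatz u = A x^{3} + B e^{t} into the left-hand side.
Derivatives of the ansatz:
  u_t = B e^{t}
  u_x = 3 A x^{2}
  u_tt = B e^{t}
Term by term:
  3·u^2·u_t = 3 A^{2} B x^{6} e^{t} + 6 A B^{2} x^{3} e^{2 t} + 3 B^{3} e^{3 t}
  -u^2·u_x = - 3 A^{3} x^{8} - 6 A^{2} B x^{5} e^{t} - 3 A B^{2} x^{2} e^{2 t}
  2·u^2·u_tt = 2 A^{2} B x^{6} e^{t} + 4 A B^{2} x^{3} e^{2 t} + 2 B^{3} e^{3 t}
So the left-hand side equals
  - 3 A^{3} x^{8} + 5 A^{2} B x^{6} e^{t} - 6 A^{2} B x^{5} e^{t} + 10 A B^{2} x^{3} e^{2 t} - 3 A B^{2} x^{2} e^{2 t} + 5 B^{3} e^{3 t}
This must equal f(x, t) identically; expanded, f = - 81 x^{8} + 45 x^{6} e^{t} - 54 x^{5} e^{t} + 30 x^{3} e^{2 t} - 9 x^{2} e^{2 t} + 5 e^{3 t}.
Matching coefficients of the independent functions:
  [x^{8}]:  - 3 A^{3} = -81
  [x^{2} e^{2 t}]:  - 3 A B^{2} = -9
  [x^{3} e^{2 t}]:  10 A B^{2} = 30
  [x^{5} e^{t}]:  - 6 A^{2} B = -54
  [x^{6} e^{t}]:  5 A^{2} B = 45
  [e^{3 t}]:  5 B^{3} = 5
Solving: A = 3, B = 1.
Check against the point condition:
  u(0, 0) = 1  ⟹  B = 1  ✓
Hence u(x, t) = 3 x^{3} + e^{t}.

Answer: u(x, t) = 3 x^{3} + e^{t}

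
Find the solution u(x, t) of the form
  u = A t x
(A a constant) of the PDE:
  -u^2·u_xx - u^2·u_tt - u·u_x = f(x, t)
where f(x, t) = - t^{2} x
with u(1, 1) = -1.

Substitute the ansatz u = A t x into the left-hand side.
Derivatives of the ansatz:
  u_xx = 0
  u_tt = 0
  u_x = A t
Term by term:
  -u^2·u_xx = 0
  -u^2·u_tt = 0
  -u·u_x = - A^{2} t^{2} x
So the left-hand side equals
  - A^{2} t^{2} x
This must equal f(x, t) = - t^{2} x identically.
Matching coefficients of the independent functions:
  [t^{2} x]:  - A^{2} = -1
These equations allow (A) = (-1) or (1).
Impose the point condition(s):
  u(1, 1) = -1  ⟹  A = -1
Only A = -1 satisfies everything.
Hence u(x, t) = - t x.

Answer: u(x, t) = - t x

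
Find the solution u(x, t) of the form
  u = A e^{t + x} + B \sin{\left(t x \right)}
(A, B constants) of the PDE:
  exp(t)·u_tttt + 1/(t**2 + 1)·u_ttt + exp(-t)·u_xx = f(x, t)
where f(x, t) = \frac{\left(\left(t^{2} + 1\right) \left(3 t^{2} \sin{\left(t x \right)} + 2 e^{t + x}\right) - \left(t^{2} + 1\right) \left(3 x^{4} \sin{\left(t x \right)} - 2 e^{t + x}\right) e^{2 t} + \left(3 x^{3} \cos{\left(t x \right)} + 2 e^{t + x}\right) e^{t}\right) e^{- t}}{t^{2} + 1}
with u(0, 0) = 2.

Substitute the ansatz u = A e^{t + x} + B \sin{\left(t x \right)} into the left-hand side.
Derivatives of the ansatz:
  u_tttt = A e^{t} e^{x} + B x^{4} \sin{\left(t x \right)}
  u_ttt = A e^{t} e^{x} - B x^{3} \cos{\left(t x \right)}
  u_xx = A e^{t} e^{x} - B t^{2} \sin{\left(t x \right)}
Term by term:
  exp(t)·u_tttt = A e^{2 t} e^{x} + B x^{4} e^{t} \sin{\left(t x \right)}
  1/(t**2 + 1)·u_ttt = \frac{A e^{t} e^{x}}{t^{2} + 1} - \frac{B x^{3} \cos{\left(t x \right)}}{t^{2} + 1}
  exp(-t)·u_xx = A e^{x} - B t^{2} e^{- t} \sin{\left(t x \right)}
So the left-hand side equals
  A e^{2 t} e^{x} + A e^{x} + \frac{A e^{t} e^{x}}{t^{2} + 1} - B t^{2} e^{- t} \sin{\left(t x \right)} + B x^{4} e^{t} \sin{\left(t x \right)} - \frac{B x^{3} \cos{\left(t x \right)}}{t^{2} + 1}
This must equal f(x, t) identically; expanded, f = 3 t^{2} e^{- t} \sin{\left(t x \right)} - 3 x^{4} e^{t} \sin{\left(t x \right)} + \frac{3 x^{3} \cos{\left(t x \right)}}{t^{2} + 1} + 2 e^{2 t} e^{x} + 2 e^{x} + \frac{2 e^{t} e^{x}}{t^{2} + 1}.
Matching coefficients of the independent functions:
  [e^{2 t} e^{x}, \frac{e^{t} e^{x}}{t^{2} + 1}, e^{x}]:  A = 2
  [t^{2} e^{- t} \sin{\left(t x \right)}, \frac{x^{3} \cos{\left(t x \right)}}{t^{2} + 1}]:  - B = 3
  [x^{4} e^{t} \sin{\left(t x \right)}]:  B = -3
Solving: A = 2, B = -3.
Check against the point condition:
  u(0, 0) = 2  ⟹  A = 2  ✓
Hence u(x, t) = 2 e^{t + x} - 3 \sin{\left(t x \right)}.

Answer: u(x, t) = 2 e^{t + x} - 3 \sin{\left(t x \right)}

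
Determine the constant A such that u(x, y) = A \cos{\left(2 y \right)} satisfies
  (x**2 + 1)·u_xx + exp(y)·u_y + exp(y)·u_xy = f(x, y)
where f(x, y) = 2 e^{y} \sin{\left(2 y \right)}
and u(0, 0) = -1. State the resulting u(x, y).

Substitute the ansatz u = A \cos{\left(2 y \right)} into the left-hand side.
Derivatives of the ansatz:
  u_xx = 0
  u_y = - 2 A \sin{\left(2 y \right)}
  u_xy = 0
Term by term:
  (x**2 + 1)·u_xx = 0
  exp(y)·u_y = - 2 A e^{y} \sin{\left(2 y \right)}
  exp(y)·u_xy = 0
So the left-hand side equals
  - 2 A e^{y} \sin{\left(2 y \right)}
This must equal f(x, y) = 2 e^{y} \sin{\left(2 y \right)} identically.
Matching coefficients of the independent functions:
  [e^{y} \sin{\left(2 y \right)}]:  - 2 A = 2
Solving: A = -1.
Check against the point condition:
  u(0, 0) = -1  ⟹  A = -1  ✓
Hence u(x, y) = - \cos{\left(2 y \right)}.

Answer: u(x, y) = - \cos{\left(2 y \right)}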